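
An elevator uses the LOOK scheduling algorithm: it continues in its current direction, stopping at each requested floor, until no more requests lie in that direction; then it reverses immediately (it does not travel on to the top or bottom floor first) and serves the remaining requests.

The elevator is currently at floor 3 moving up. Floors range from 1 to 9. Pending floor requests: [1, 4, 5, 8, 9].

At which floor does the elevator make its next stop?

Answer: 4

Derivation:
Current floor: 3, direction: up
Requests above: [4, 5, 8, 9]
Requests below: [1]
Moving up and requests lie above → nearest above is min([4, 5, 8, 9]) = 4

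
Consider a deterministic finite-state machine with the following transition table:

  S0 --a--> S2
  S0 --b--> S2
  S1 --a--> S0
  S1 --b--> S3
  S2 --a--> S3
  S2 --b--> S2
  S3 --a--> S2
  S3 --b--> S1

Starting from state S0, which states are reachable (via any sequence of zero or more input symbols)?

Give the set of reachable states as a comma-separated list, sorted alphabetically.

Answer: S0, S1, S2, S3

Derivation:
BFS from S0:
  visit S0: S0--a-->S2 (new), S0--b-->S2 (seen)
  visit S2: S2--a-->S3 (new), S2--b-->S2 (seen)
  visit S3: S3--a-->S2 (seen), S3--b-->S1 (new)
  visit S1: S1--a-->S0 (seen), S1--b-->S3 (seen)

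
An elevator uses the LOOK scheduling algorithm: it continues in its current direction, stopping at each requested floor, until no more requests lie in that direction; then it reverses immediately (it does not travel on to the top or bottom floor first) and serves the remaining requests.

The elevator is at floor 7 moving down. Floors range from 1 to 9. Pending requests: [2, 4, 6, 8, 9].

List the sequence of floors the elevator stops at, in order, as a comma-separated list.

Answer: 6, 4, 2, 8, 9

Derivation:
Current: 7, moving DOWN
Serve below first (descending): [6, 4, 2]
Then reverse, serve above (ascending): [8, 9]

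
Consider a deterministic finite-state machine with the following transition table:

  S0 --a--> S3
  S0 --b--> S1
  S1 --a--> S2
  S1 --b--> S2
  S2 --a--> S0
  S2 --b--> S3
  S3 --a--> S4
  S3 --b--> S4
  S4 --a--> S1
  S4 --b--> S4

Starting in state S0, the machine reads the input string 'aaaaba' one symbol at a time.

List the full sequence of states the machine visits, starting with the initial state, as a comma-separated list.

Answer: S0, S3, S4, S1, S2, S3, S4

Derivation:
Start: S0
  read 'a': S0 --a--> S3
  read 'a': S3 --a--> S4
  read 'a': S4 --a--> S1
  read 'a': S1 --a--> S2
  read 'b': S2 --b--> S3
  read 'a': S3 --a--> S4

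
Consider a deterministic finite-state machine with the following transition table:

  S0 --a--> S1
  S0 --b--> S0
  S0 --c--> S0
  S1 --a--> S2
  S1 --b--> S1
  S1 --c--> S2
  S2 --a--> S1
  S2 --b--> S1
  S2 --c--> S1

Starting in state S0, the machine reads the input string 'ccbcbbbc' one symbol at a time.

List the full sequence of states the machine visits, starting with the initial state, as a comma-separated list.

Start: S0
  read 'c': S0 --c--> S0
  read 'c': S0 --c--> S0
  read 'b': S0 --b--> S0
  read 'c': S0 --c--> S0
  read 'b': S0 --b--> S0
  read 'b': S0 --b--> S0
  read 'b': S0 --b--> S0
  read 'c': S0 --c--> S0

Answer: S0, S0, S0, S0, S0, S0, S0, S0, S0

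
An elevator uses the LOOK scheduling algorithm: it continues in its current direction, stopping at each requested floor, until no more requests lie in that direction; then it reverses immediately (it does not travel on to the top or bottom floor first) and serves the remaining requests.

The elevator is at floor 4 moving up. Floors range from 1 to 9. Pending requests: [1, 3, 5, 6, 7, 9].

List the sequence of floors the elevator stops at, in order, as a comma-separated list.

Answer: 5, 6, 7, 9, 3, 1

Derivation:
Current: 4, moving UP
Serve above first (ascending): [5, 6, 7, 9]
Then reverse, serve below (descending): [3, 1]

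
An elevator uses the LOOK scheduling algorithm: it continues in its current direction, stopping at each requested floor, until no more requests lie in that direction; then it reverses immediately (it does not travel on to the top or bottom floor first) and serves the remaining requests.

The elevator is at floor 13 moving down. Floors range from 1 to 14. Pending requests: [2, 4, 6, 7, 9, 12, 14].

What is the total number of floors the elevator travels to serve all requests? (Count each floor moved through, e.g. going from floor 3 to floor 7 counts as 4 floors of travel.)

Start at floor 13 moving down, LOOK stop order: [12, 9, 7, 6, 4, 2, 14]
  13 → 12: |12-13| = 1, total = 1
  12 → 9: |9-12| = 3, total = 4
  9 → 7: |7-9| = 2, total = 6
  7 → 6: |6-7| = 1, total = 7
  6 → 4: |4-6| = 2, total = 9
  4 → 2: |2-4| = 2, total = 11
  2 → 14: |14-2| = 12, total = 23

Answer: 23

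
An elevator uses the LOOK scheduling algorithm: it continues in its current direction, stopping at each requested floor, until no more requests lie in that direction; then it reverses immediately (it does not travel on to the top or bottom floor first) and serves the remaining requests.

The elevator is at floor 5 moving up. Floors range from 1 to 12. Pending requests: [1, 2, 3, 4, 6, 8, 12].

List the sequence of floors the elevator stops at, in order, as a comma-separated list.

Current: 5, moving UP
Serve above first (ascending): [6, 8, 12]
Then reverse, serve below (descending): [4, 3, 2, 1]

Answer: 6, 8, 12, 4, 3, 2, 1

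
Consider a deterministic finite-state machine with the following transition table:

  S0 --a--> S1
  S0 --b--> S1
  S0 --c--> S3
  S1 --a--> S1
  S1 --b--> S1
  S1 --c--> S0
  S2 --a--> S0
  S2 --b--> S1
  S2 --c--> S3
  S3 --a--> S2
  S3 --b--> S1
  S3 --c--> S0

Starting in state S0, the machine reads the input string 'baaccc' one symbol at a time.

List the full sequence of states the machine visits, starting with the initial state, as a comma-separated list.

Start: S0
  read 'b': S0 --b--> S1
  read 'a': S1 --a--> S1
  read 'a': S1 --a--> S1
  read 'c': S1 --c--> S0
  read 'c': S0 --c--> S3
  read 'c': S3 --c--> S0

Answer: S0, S1, S1, S1, S0, S3, S0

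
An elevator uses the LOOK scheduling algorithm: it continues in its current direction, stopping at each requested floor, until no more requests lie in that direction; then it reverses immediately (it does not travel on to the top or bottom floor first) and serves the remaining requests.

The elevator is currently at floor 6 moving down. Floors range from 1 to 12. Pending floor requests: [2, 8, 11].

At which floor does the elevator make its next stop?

Current floor: 6, direction: down
Requests above: [8, 11]
Requests below: [2]
Moving down and requests lie below → nearest below is max([2]) = 2

Answer: 2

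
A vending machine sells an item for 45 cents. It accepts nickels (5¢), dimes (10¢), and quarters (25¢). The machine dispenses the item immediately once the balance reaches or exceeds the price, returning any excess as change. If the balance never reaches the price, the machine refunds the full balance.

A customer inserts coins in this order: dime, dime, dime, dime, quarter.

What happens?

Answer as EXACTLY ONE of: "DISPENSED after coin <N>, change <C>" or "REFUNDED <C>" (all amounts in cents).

Answer: DISPENSED after coin 5, change 20

Derivation:
Price: 45¢
Coin 1 (dime, 10¢): balance = 10¢
Coin 2 (dime, 10¢): balance = 20¢
Coin 3 (dime, 10¢): balance = 30¢
Coin 4 (dime, 10¢): balance = 40¢
Coin 5 (quarter, 25¢): balance = 65¢
  → balance >= price → DISPENSE, change = 65 - 45 = 20¢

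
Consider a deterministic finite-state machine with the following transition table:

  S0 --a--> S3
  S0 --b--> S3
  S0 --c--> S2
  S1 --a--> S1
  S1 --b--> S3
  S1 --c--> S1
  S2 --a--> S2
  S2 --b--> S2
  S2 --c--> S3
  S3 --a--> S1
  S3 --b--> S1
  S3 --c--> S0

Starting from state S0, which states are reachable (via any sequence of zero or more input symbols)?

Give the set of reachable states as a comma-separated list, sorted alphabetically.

BFS from S0:
  visit S0: S0--a-->S3 (new), S0--b-->S3 (seen), S0--c-->S2 (new)
  visit S3: S3--a-->S1 (new), S3--b-->S1 (seen), S3--c-->S0 (seen)
  visit S2: S2--a-->S2 (seen), S2--b-->S2 (seen), S2--c-->S3 (seen)
  visit S1: S1--a-->S1 (seen), S1--b-->S3 (seen), S1--c-->S1 (seen)

Answer: S0, S1, S2, S3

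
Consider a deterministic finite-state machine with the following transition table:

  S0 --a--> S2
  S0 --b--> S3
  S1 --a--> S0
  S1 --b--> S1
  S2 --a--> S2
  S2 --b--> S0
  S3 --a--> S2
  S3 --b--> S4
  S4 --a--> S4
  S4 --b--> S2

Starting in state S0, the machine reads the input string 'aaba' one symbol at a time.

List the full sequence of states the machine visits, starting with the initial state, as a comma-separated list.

Answer: S0, S2, S2, S0, S2

Derivation:
Start: S0
  read 'a': S0 --a--> S2
  read 'a': S2 --a--> S2
  read 'b': S2 --b--> S0
  read 'a': S0 --a--> S2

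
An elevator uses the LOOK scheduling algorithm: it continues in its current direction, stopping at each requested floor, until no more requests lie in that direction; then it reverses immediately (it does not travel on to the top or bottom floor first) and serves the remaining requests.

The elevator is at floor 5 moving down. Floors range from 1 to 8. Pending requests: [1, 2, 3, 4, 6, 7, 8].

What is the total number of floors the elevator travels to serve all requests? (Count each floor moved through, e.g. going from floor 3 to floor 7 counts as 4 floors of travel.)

Answer: 11

Derivation:
Start at floor 5 moving down, LOOK stop order: [4, 3, 2, 1, 6, 7, 8]
  5 → 4: |4-5| = 1, total = 1
  4 → 3: |3-4| = 1, total = 2
  3 → 2: |2-3| = 1, total = 3
  2 → 1: |1-2| = 1, total = 4
  1 → 6: |6-1| = 5, total = 9
  6 → 7: |7-6| = 1, total = 10
  7 → 8: |8-7| = 1, total = 11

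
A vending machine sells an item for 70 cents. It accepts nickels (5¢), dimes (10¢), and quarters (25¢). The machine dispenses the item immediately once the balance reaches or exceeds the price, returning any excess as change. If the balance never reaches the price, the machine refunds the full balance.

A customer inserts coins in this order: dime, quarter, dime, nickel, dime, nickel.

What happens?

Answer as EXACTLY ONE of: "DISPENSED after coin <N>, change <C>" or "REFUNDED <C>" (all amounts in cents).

Price: 70¢
Coin 1 (dime, 10¢): balance = 10¢
Coin 2 (quarter, 25¢): balance = 35¢
Coin 3 (dime, 10¢): balance = 45¢
Coin 4 (nickel, 5¢): balance = 50¢
Coin 5 (dime, 10¢): balance = 60¢
Coin 6 (nickel, 5¢): balance = 65¢
All coins inserted, balance 65¢ < price 70¢ → REFUND 65¢

Answer: REFUNDED 65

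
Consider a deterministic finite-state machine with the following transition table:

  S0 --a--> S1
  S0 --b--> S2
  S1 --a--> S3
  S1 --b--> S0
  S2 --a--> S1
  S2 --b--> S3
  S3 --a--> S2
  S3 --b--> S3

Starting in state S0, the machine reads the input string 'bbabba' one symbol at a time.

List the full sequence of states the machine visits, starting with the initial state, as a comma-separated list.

Answer: S0, S2, S3, S2, S3, S3, S2

Derivation:
Start: S0
  read 'b': S0 --b--> S2
  read 'b': S2 --b--> S3
  read 'a': S3 --a--> S2
  read 'b': S2 --b--> S3
  read 'b': S3 --b--> S3
  read 'a': S3 --a--> S2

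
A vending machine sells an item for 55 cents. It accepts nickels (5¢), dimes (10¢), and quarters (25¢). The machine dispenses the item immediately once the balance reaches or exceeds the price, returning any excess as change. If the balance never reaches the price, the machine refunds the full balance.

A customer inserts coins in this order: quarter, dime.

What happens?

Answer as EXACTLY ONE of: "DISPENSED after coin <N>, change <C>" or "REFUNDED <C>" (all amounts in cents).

Price: 55¢
Coin 1 (quarter, 25¢): balance = 25¢
Coin 2 (dime, 10¢): balance = 35¢
All coins inserted, balance 35¢ < price 55¢ → REFUND 35¢

Answer: REFUNDED 35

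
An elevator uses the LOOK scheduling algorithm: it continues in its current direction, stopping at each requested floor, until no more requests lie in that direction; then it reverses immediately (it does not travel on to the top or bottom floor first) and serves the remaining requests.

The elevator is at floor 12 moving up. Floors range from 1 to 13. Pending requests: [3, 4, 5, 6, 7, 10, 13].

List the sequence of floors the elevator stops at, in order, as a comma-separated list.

Current: 12, moving UP
Serve above first (ascending): [13]
Then reverse, serve below (descending): [10, 7, 6, 5, 4, 3]

Answer: 13, 10, 7, 6, 5, 4, 3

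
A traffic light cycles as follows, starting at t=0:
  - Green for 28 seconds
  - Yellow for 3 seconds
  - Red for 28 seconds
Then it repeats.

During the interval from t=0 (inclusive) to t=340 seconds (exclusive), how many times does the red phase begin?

Answer: 6

Derivation:
Cycle = 28+3+28 = 59s
red phase starts at t = k*59 + 31 for k=0,1,2,...
Need k*59+31 < 340 → k < 5.237
k ∈ {0, ..., 5} → 6 starts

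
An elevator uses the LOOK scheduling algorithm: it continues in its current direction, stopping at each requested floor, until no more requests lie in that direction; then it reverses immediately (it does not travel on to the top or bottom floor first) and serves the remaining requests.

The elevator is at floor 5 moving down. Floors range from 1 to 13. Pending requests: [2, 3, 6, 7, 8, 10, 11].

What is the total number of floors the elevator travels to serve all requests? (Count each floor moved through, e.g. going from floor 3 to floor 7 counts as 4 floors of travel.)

Start at floor 5 moving down, LOOK stop order: [3, 2, 6, 7, 8, 10, 11]
  5 → 3: |3-5| = 2, total = 2
  3 → 2: |2-3| = 1, total = 3
  2 → 6: |6-2| = 4, total = 7
  6 → 7: |7-6| = 1, total = 8
  7 → 8: |8-7| = 1, total = 9
  8 → 10: |10-8| = 2, total = 11
  10 → 11: |11-10| = 1, total = 12

Answer: 12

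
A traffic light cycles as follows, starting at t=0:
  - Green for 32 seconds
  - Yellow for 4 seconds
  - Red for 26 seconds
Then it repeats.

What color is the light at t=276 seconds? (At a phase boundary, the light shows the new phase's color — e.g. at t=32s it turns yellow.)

Cycle length = 32 + 4 + 26 = 62s
t = 276, phase_t = 276 mod 62 = 28
28 < 32 (green end) → GREEN

Answer: green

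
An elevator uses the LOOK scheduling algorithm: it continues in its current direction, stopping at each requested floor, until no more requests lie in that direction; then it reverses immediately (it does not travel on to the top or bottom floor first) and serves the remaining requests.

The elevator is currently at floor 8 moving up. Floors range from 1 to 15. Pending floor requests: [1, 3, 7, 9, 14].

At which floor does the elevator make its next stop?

Current floor: 8, direction: up
Requests above: [9, 14]
Requests below: [1, 3, 7]
Moving up and requests lie above → nearest above is min([9, 14]) = 9

Answer: 9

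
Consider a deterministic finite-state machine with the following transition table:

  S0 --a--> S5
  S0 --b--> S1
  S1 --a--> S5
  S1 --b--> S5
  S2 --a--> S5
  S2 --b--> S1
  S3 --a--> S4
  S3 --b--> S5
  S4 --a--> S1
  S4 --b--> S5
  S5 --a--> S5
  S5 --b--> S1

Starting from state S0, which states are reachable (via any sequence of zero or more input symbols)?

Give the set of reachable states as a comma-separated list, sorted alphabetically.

BFS from S0:
  visit S0: S0--a-->S5 (new), S0--b-->S1 (new)
  visit S5: S5--a-->S5 (seen), S5--b-->S1 (seen)
  visit S1: S1--a-->S5 (seen), S1--b-->S5 (seen)

Answer: S0, S1, S5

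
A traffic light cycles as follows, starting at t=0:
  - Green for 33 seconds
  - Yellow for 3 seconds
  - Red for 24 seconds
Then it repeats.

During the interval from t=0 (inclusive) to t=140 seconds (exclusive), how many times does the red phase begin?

Answer: 2

Derivation:
Cycle = 33+3+24 = 60s
red phase starts at t = k*60 + 36 for k=0,1,2,...
Need k*60+36 < 140 → k < 1.733
k ∈ {0, ..., 1} → 2 starts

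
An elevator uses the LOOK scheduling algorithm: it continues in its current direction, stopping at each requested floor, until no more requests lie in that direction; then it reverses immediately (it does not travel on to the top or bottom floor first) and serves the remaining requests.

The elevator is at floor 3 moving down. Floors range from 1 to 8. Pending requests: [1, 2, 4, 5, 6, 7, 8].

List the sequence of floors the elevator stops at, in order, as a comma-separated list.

Current: 3, moving DOWN
Serve below first (descending): [2, 1]
Then reverse, serve above (ascending): [4, 5, 6, 7, 8]

Answer: 2, 1, 4, 5, 6, 7, 8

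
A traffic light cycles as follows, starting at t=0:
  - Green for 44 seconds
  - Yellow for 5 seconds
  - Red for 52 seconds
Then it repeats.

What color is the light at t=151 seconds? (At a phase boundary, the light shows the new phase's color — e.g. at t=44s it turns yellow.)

Answer: red

Derivation:
Cycle length = 44 + 5 + 52 = 101s
t = 151, phase_t = 151 mod 101 = 50
50 >= 49 → RED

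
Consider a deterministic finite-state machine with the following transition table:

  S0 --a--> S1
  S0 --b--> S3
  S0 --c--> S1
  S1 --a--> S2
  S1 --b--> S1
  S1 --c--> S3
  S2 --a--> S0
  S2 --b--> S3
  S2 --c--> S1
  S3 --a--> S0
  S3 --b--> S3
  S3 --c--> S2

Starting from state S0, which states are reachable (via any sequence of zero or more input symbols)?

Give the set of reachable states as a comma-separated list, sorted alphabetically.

BFS from S0:
  visit S0: S0--a-->S1 (new), S0--b-->S3 (new), S0--c-->S1 (seen)
  visit S1: S1--a-->S2 (new), S1--b-->S1 (seen), S1--c-->S3 (seen)
  visit S3: S3--a-->S0 (seen), S3--b-->S3 (seen), S3--c-->S2 (seen)
  visit S2: S2--a-->S0 (seen), S2--b-->S3 (seen), S2--c-->S1 (seen)

Answer: S0, S1, S2, S3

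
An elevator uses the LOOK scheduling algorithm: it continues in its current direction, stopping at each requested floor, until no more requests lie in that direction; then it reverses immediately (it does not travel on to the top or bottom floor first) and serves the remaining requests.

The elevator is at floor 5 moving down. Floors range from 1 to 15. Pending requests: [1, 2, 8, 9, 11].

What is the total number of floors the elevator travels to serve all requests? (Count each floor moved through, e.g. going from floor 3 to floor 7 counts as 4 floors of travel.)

Start at floor 5 moving down, LOOK stop order: [2, 1, 8, 9, 11]
  5 → 2: |2-5| = 3, total = 3
  2 → 1: |1-2| = 1, total = 4
  1 → 8: |8-1| = 7, total = 11
  8 → 9: |9-8| = 1, total = 12
  9 → 11: |11-9| = 2, total = 14

Answer: 14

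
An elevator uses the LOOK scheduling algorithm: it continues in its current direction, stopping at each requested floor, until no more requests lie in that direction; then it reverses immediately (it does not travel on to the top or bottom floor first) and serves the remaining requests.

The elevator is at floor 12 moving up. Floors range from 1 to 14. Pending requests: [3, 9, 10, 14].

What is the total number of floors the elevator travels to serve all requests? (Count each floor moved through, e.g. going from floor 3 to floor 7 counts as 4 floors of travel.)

Start at floor 12 moving up, LOOK stop order: [14, 10, 9, 3]
  12 → 14: |14-12| = 2, total = 2
  14 → 10: |10-14| = 4, total = 6
  10 → 9: |9-10| = 1, total = 7
  9 → 3: |3-9| = 6, total = 13

Answer: 13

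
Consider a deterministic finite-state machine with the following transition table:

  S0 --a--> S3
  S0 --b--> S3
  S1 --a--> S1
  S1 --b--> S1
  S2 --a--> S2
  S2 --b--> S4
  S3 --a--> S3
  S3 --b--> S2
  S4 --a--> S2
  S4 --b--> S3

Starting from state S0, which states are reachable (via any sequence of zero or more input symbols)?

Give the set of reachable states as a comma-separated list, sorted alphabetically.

BFS from S0:
  visit S0: S0--a-->S3 (new), S0--b-->S3 (seen)
  visit S3: S3--a-->S3 (seen), S3--b-->S2 (new)
  visit S2: S2--a-->S2 (seen), S2--b-->S4 (new)
  visit S4: S4--a-->S2 (seen), S4--b-->S3 (seen)

Answer: S0, S2, S3, S4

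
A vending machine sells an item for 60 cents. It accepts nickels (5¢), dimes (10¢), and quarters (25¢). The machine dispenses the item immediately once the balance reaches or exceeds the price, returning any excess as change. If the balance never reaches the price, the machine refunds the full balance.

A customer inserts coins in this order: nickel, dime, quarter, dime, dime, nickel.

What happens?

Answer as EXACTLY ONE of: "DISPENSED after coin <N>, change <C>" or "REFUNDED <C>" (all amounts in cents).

Answer: DISPENSED after coin 5, change 0

Derivation:
Price: 60¢
Coin 1 (nickel, 5¢): balance = 5¢
Coin 2 (dime, 10¢): balance = 15¢
Coin 3 (quarter, 25¢): balance = 40¢
Coin 4 (dime, 10¢): balance = 50¢
Coin 5 (dime, 10¢): balance = 60¢
  → balance >= price → DISPENSE, change = 60 - 60 = 0¢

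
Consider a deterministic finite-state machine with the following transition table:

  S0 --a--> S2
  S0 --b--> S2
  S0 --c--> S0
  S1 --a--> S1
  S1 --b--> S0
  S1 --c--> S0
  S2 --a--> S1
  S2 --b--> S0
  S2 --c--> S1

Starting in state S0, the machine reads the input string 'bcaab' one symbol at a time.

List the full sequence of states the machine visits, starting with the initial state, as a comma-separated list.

Answer: S0, S2, S1, S1, S1, S0

Derivation:
Start: S0
  read 'b': S0 --b--> S2
  read 'c': S2 --c--> S1
  read 'a': S1 --a--> S1
  read 'a': S1 --a--> S1
  read 'b': S1 --b--> S0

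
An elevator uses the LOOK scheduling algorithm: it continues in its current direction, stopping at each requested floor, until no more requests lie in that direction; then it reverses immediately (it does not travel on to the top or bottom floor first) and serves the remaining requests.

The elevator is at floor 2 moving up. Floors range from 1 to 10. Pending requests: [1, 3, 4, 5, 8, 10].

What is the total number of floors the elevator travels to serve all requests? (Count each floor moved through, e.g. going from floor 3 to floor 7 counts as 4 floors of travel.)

Start at floor 2 moving up, LOOK stop order: [3, 4, 5, 8, 10, 1]
  2 → 3: |3-2| = 1, total = 1
  3 → 4: |4-3| = 1, total = 2
  4 → 5: |5-4| = 1, total = 3
  5 → 8: |8-5| = 3, total = 6
  8 → 10: |10-8| = 2, total = 8
  10 → 1: |1-10| = 9, total = 17

Answer: 17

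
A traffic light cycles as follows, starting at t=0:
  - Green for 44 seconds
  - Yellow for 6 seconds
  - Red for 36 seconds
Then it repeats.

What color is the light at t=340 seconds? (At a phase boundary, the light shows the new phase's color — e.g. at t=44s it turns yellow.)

Cycle length = 44 + 6 + 36 = 86s
t = 340, phase_t = 340 mod 86 = 82
82 >= 50 → RED

Answer: red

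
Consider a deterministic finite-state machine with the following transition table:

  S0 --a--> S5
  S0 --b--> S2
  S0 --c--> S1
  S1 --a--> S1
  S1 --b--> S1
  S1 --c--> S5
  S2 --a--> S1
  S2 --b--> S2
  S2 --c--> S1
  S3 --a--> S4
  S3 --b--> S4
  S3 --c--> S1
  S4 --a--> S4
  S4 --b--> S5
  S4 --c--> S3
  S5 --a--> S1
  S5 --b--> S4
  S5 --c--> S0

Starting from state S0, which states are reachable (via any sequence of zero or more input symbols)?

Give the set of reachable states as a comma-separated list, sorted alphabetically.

BFS from S0:
  visit S0: S0--a-->S5 (new), S0--b-->S2 (new), S0--c-->S1 (new)
  visit S5: S5--a-->S1 (seen), S5--b-->S4 (new), S5--c-->S0 (seen)
  visit S2: S2--a-->S1 (seen), S2--b-->S2 (seen), S2--c-->S1 (seen)
  visit S1: S1--a-->S1 (seen), S1--b-->S1 (seen), S1--c-->S5 (seen)
  visit S4: S4--a-->S4 (seen), S4--b-->S5 (seen), S4--c-->S3 (new)
  visit S3: S3--a-->S4 (seen), S3--b-->S4 (seen), S3--c-->S1 (seen)

Answer: S0, S1, S2, S3, S4, S5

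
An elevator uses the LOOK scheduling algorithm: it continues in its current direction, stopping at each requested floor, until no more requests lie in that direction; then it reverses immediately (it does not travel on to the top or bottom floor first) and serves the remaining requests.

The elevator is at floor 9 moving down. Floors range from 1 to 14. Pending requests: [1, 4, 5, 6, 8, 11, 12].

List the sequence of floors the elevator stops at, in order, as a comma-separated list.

Answer: 8, 6, 5, 4, 1, 11, 12

Derivation:
Current: 9, moving DOWN
Serve below first (descending): [8, 6, 5, 4, 1]
Then reverse, serve above (ascending): [11, 12]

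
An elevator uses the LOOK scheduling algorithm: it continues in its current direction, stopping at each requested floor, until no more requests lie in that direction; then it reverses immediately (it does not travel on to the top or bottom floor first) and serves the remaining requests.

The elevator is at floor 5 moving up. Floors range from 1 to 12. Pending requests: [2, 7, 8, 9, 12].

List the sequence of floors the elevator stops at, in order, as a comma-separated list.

Answer: 7, 8, 9, 12, 2

Derivation:
Current: 5, moving UP
Serve above first (ascending): [7, 8, 9, 12]
Then reverse, serve below (descending): [2]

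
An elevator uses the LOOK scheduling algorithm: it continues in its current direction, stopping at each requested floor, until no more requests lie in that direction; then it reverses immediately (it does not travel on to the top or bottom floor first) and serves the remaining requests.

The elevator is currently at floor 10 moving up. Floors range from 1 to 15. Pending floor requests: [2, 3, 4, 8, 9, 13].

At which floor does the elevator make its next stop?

Answer: 13

Derivation:
Current floor: 10, direction: up
Requests above: [13]
Requests below: [2, 3, 4, 8, 9]
Moving up and requests lie above → nearest above is min([13]) = 13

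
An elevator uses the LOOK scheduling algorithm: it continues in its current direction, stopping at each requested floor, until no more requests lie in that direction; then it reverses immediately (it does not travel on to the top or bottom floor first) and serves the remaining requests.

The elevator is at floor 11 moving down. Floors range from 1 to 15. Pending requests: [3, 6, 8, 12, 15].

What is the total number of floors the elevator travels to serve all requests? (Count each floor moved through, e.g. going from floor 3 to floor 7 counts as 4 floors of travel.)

Answer: 20

Derivation:
Start at floor 11 moving down, LOOK stop order: [8, 6, 3, 12, 15]
  11 → 8: |8-11| = 3, total = 3
  8 → 6: |6-8| = 2, total = 5
  6 → 3: |3-6| = 3, total = 8
  3 → 12: |12-3| = 9, total = 17
  12 → 15: |15-12| = 3, total = 20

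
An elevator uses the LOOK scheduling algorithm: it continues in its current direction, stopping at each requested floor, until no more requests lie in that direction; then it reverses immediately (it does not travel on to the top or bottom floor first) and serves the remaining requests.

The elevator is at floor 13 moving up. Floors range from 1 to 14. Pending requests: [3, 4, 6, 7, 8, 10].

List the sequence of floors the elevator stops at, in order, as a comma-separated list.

Answer: 10, 8, 7, 6, 4, 3

Derivation:
Current: 13, moving UP
Serve above first (ascending): []
Then reverse, serve below (descending): [10, 8, 7, 6, 4, 3]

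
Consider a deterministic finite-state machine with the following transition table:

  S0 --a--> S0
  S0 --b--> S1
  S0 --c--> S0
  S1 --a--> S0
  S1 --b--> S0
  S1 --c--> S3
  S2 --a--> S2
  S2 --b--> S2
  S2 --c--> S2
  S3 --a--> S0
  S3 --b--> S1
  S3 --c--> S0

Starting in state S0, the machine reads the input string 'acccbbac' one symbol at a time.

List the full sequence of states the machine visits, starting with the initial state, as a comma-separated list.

Start: S0
  read 'a': S0 --a--> S0
  read 'c': S0 --c--> S0
  read 'c': S0 --c--> S0
  read 'c': S0 --c--> S0
  read 'b': S0 --b--> S1
  read 'b': S1 --b--> S0
  read 'a': S0 --a--> S0
  read 'c': S0 --c--> S0

Answer: S0, S0, S0, S0, S0, S1, S0, S0, S0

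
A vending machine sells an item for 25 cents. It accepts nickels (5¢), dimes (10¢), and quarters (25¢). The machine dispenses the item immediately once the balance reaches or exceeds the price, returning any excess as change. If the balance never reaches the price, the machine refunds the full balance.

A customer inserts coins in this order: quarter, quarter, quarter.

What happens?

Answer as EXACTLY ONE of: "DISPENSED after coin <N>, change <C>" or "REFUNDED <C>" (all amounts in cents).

Price: 25¢
Coin 1 (quarter, 25¢): balance = 25¢
  → balance >= price → DISPENSE, change = 25 - 25 = 0¢

Answer: DISPENSED after coin 1, change 0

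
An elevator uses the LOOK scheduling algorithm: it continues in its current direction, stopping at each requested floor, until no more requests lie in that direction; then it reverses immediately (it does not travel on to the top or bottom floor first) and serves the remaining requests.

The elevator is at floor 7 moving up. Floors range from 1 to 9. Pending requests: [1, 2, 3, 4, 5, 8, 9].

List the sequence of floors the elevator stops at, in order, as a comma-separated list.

Current: 7, moving UP
Serve above first (ascending): [8, 9]
Then reverse, serve below (descending): [5, 4, 3, 2, 1]

Answer: 8, 9, 5, 4, 3, 2, 1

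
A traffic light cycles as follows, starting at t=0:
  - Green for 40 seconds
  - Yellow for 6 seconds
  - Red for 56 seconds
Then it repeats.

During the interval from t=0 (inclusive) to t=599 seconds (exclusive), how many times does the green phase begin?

Cycle = 40+6+56 = 102s
green phase starts at t = k*102 + 0 for k=0,1,2,...
Need k*102+0 < 599 → k < 5.873
k ∈ {0, ..., 5} → 6 starts

Answer: 6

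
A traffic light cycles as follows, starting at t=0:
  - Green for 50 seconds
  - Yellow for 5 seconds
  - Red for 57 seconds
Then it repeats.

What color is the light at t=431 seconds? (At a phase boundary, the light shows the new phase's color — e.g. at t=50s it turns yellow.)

Answer: red

Derivation:
Cycle length = 50 + 5 + 57 = 112s
t = 431, phase_t = 431 mod 112 = 95
95 >= 55 → RED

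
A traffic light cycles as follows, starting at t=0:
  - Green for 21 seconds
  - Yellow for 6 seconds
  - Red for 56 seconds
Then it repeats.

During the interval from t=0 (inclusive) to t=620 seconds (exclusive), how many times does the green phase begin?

Answer: 8

Derivation:
Cycle = 21+6+56 = 83s
green phase starts at t = k*83 + 0 for k=0,1,2,...
Need k*83+0 < 620 → k < 7.470
k ∈ {0, ..., 7} → 8 starts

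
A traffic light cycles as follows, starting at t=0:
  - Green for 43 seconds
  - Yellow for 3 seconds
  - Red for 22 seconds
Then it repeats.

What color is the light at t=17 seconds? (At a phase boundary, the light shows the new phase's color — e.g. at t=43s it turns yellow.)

Answer: green

Derivation:
Cycle length = 43 + 3 + 22 = 68s
t = 17, phase_t = 17 mod 68 = 17
17 < 43 (green end) → GREEN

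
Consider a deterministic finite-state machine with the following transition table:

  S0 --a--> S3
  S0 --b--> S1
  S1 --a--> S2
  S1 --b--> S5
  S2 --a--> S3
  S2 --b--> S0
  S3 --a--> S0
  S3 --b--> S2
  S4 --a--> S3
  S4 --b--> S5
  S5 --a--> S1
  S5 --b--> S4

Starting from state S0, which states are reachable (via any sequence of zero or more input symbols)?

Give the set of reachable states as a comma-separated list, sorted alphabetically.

Answer: S0, S1, S2, S3, S4, S5

Derivation:
BFS from S0:
  visit S0: S0--a-->S3 (new), S0--b-->S1 (new)
  visit S3: S3--a-->S0 (seen), S3--b-->S2 (new)
  visit S1: S1--a-->S2 (seen), S1--b-->S5 (new)
  visit S2: S2--a-->S3 (seen), S2--b-->S0 (seen)
  visit S5: S5--a-->S1 (seen), S5--b-->S4 (new)
  visit S4: S4--a-->S3 (seen), S4--b-->S5 (seen)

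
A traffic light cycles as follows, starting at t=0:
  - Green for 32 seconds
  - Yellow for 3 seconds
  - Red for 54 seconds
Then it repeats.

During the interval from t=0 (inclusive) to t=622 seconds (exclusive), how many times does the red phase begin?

Answer: 7

Derivation:
Cycle = 32+3+54 = 89s
red phase starts at t = k*89 + 35 for k=0,1,2,...
Need k*89+35 < 622 → k < 6.596
k ∈ {0, ..., 6} → 7 starts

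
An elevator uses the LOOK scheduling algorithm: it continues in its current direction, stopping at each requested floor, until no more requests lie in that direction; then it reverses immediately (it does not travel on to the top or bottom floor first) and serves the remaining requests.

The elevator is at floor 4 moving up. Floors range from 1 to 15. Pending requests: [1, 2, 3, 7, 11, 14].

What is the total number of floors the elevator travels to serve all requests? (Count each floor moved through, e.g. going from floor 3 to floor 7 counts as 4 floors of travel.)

Start at floor 4 moving up, LOOK stop order: [7, 11, 14, 3, 2, 1]
  4 → 7: |7-4| = 3, total = 3
  7 → 11: |11-7| = 4, total = 7
  11 → 14: |14-11| = 3, total = 10
  14 → 3: |3-14| = 11, total = 21
  3 → 2: |2-3| = 1, total = 22
  2 → 1: |1-2| = 1, total = 23

Answer: 23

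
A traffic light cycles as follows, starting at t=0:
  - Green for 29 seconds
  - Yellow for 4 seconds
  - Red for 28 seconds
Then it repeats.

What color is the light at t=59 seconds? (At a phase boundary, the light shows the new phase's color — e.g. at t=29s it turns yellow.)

Answer: red

Derivation:
Cycle length = 29 + 4 + 28 = 61s
t = 59, phase_t = 59 mod 61 = 59
59 >= 33 → RED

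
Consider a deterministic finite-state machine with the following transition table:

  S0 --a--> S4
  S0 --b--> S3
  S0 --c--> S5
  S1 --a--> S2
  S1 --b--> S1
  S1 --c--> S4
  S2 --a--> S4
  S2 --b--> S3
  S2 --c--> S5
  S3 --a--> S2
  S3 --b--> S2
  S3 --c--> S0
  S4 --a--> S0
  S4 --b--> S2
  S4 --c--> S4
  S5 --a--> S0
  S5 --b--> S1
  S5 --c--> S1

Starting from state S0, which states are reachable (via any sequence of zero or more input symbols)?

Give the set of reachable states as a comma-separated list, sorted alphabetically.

BFS from S0:
  visit S0: S0--a-->S4 (new), S0--b-->S3 (new), S0--c-->S5 (new)
  visit S4: S4--a-->S0 (seen), S4--b-->S2 (new), S4--c-->S4 (seen)
  visit S3: S3--a-->S2 (seen), S3--b-->S2 (seen), S3--c-->S0 (seen)
  visit S5: S5--a-->S0 (seen), S5--b-->S1 (new), S5--c-->S1 (seen)
  visit S2: S2--a-->S4 (seen), S2--b-->S3 (seen), S2--c-->S5 (seen)
  visit S1: S1--a-->S2 (seen), S1--b-->S1 (seen), S1--c-->S4 (seen)

Answer: S0, S1, S2, S3, S4, S5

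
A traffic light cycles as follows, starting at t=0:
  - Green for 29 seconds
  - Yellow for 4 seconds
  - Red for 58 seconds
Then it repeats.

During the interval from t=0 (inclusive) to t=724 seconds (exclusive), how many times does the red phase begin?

Cycle = 29+4+58 = 91s
red phase starts at t = k*91 + 33 for k=0,1,2,...
Need k*91+33 < 724 → k < 7.593
k ∈ {0, ..., 7} → 8 starts

Answer: 8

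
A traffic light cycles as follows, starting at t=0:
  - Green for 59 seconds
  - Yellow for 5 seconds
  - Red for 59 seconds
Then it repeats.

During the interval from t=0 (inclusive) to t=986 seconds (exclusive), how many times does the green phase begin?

Cycle = 59+5+59 = 123s
green phase starts at t = k*123 + 0 for k=0,1,2,...
Need k*123+0 < 986 → k < 8.016
k ∈ {0, ..., 8} → 9 starts

Answer: 9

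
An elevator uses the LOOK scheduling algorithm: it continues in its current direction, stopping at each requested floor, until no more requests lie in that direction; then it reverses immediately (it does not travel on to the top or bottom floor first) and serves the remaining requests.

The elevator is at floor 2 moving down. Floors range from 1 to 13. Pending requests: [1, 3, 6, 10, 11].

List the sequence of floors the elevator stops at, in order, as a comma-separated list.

Current: 2, moving DOWN
Serve below first (descending): [1]
Then reverse, serve above (ascending): [3, 6, 10, 11]

Answer: 1, 3, 6, 10, 11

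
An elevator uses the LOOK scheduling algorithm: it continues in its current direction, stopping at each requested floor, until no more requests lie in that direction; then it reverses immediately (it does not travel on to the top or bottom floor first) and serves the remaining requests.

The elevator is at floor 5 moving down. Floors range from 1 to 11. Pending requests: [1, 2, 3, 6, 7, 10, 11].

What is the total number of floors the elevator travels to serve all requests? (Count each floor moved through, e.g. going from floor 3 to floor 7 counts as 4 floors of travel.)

Answer: 14

Derivation:
Start at floor 5 moving down, LOOK stop order: [3, 2, 1, 6, 7, 10, 11]
  5 → 3: |3-5| = 2, total = 2
  3 → 2: |2-3| = 1, total = 3
  2 → 1: |1-2| = 1, total = 4
  1 → 6: |6-1| = 5, total = 9
  6 → 7: |7-6| = 1, total = 10
  7 → 10: |10-7| = 3, total = 13
  10 → 11: |11-10| = 1, total = 14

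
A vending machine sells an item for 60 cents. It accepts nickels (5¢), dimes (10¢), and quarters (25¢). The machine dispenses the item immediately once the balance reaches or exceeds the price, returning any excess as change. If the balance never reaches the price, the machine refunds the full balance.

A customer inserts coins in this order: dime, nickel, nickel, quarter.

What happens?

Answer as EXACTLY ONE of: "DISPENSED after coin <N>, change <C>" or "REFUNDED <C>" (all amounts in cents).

Price: 60¢
Coin 1 (dime, 10¢): balance = 10¢
Coin 2 (nickel, 5¢): balance = 15¢
Coin 3 (nickel, 5¢): balance = 20¢
Coin 4 (quarter, 25¢): balance = 45¢
All coins inserted, balance 45¢ < price 60¢ → REFUND 45¢

Answer: REFUNDED 45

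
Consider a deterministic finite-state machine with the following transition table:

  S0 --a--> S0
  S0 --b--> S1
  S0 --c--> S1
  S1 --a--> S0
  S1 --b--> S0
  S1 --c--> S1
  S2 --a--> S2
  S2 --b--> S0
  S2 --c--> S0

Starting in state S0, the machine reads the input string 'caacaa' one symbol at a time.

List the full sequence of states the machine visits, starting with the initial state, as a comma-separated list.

Answer: S0, S1, S0, S0, S1, S0, S0

Derivation:
Start: S0
  read 'c': S0 --c--> S1
  read 'a': S1 --a--> S0
  read 'a': S0 --a--> S0
  read 'c': S0 --c--> S1
  read 'a': S1 --a--> S0
  read 'a': S0 --a--> S0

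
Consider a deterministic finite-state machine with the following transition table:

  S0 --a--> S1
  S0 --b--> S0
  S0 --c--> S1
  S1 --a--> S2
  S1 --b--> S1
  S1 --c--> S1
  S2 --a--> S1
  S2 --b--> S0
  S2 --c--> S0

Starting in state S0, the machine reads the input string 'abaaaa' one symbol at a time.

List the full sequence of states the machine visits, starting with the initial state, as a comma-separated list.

Answer: S0, S1, S1, S2, S1, S2, S1

Derivation:
Start: S0
  read 'a': S0 --a--> S1
  read 'b': S1 --b--> S1
  read 'a': S1 --a--> S2
  read 'a': S2 --a--> S1
  read 'a': S1 --a--> S2
  read 'a': S2 --a--> S1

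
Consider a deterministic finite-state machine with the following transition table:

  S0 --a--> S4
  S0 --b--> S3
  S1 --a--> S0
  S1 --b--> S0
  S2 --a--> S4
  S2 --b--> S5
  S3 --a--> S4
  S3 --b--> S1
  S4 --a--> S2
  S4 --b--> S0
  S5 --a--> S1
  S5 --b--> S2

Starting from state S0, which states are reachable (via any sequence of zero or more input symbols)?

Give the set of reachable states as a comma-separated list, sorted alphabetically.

BFS from S0:
  visit S0: S0--a-->S4 (new), S0--b-->S3 (new)
  visit S4: S4--a-->S2 (new), S4--b-->S0 (seen)
  visit S3: S3--a-->S4 (seen), S3--b-->S1 (new)
  visit S2: S2--a-->S4 (seen), S2--b-->S5 (new)
  visit S1: S1--a-->S0 (seen), S1--b-->S0 (seen)
  visit S5: S5--a-->S1 (seen), S5--b-->S2 (seen)

Answer: S0, S1, S2, S3, S4, S5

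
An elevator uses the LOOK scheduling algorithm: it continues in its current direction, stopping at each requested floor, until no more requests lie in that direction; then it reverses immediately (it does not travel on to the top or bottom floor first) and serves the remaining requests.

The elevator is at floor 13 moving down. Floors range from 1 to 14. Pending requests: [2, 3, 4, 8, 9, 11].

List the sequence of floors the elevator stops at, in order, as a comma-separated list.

Current: 13, moving DOWN
Serve below first (descending): [11, 9, 8, 4, 3, 2]
Then reverse, serve above (ascending): []

Answer: 11, 9, 8, 4, 3, 2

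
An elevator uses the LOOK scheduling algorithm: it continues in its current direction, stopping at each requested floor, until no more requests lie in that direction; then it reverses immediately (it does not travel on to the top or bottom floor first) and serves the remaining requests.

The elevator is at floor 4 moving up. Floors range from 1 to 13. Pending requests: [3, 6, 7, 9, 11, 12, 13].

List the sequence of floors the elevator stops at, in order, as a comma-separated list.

Answer: 6, 7, 9, 11, 12, 13, 3

Derivation:
Current: 4, moving UP
Serve above first (ascending): [6, 7, 9, 11, 12, 13]
Then reverse, serve below (descending): [3]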